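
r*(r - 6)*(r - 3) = r^3 - 9*r^2 + 18*r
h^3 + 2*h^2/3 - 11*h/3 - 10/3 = (h - 2)*(h + 1)*(h + 5/3)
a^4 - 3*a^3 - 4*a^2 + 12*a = a*(a - 3)*(a - 2)*(a + 2)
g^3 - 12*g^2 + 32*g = g*(g - 8)*(g - 4)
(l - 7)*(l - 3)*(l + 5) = l^3 - 5*l^2 - 29*l + 105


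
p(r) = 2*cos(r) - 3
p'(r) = -2*sin(r)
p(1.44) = -2.74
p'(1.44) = -1.98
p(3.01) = -4.98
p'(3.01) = -0.26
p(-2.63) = -4.74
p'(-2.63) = 0.98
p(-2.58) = -4.69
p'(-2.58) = 1.07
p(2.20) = -4.18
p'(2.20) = -1.62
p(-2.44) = -4.53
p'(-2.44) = 1.29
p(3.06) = -4.99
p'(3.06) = -0.16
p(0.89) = -1.74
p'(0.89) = -1.55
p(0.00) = -1.00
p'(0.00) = 0.00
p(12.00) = -1.31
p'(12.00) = 1.07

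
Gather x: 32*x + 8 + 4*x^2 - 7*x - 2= 4*x^2 + 25*x + 6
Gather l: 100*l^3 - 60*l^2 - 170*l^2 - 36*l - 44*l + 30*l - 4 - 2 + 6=100*l^3 - 230*l^2 - 50*l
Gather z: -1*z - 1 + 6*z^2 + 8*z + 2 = 6*z^2 + 7*z + 1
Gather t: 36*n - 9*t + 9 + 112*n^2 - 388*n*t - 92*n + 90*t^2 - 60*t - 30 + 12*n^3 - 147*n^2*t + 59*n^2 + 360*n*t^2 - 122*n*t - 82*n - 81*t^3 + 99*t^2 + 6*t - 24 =12*n^3 + 171*n^2 - 138*n - 81*t^3 + t^2*(360*n + 189) + t*(-147*n^2 - 510*n - 63) - 45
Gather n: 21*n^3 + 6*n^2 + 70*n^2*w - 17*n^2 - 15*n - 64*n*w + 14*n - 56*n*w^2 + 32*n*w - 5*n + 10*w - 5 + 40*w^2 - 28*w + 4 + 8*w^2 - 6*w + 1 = 21*n^3 + n^2*(70*w - 11) + n*(-56*w^2 - 32*w - 6) + 48*w^2 - 24*w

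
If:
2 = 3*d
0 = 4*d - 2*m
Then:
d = 2/3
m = 4/3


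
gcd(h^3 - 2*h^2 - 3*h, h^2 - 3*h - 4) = h + 1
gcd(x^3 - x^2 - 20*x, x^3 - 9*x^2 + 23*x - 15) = x - 5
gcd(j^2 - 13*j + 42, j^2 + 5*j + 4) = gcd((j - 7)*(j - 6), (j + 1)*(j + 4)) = 1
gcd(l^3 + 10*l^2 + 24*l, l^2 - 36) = l + 6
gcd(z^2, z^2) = z^2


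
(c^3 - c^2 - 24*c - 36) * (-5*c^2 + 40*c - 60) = -5*c^5 + 45*c^4 + 20*c^3 - 720*c^2 + 2160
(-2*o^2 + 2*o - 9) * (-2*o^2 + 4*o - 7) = 4*o^4 - 12*o^3 + 40*o^2 - 50*o + 63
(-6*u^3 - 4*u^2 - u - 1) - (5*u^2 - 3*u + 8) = -6*u^3 - 9*u^2 + 2*u - 9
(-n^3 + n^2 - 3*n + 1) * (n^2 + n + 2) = -n^5 - 4*n^3 - 5*n + 2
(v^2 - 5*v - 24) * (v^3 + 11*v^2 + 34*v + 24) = v^5 + 6*v^4 - 45*v^3 - 410*v^2 - 936*v - 576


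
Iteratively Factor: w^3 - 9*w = (w)*(w^2 - 9) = w*(w - 3)*(w + 3)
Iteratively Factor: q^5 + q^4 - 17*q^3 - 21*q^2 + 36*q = (q - 1)*(q^4 + 2*q^3 - 15*q^2 - 36*q) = (q - 1)*(q + 3)*(q^3 - q^2 - 12*q) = (q - 1)*(q + 3)^2*(q^2 - 4*q) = q*(q - 1)*(q + 3)^2*(q - 4)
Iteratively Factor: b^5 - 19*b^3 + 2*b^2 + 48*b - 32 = (b - 1)*(b^4 + b^3 - 18*b^2 - 16*b + 32) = (b - 4)*(b - 1)*(b^3 + 5*b^2 + 2*b - 8) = (b - 4)*(b - 1)*(b + 4)*(b^2 + b - 2) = (b - 4)*(b - 1)^2*(b + 4)*(b + 2)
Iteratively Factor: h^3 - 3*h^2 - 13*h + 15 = (h - 1)*(h^2 - 2*h - 15) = (h - 5)*(h - 1)*(h + 3)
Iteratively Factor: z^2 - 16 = (z - 4)*(z + 4)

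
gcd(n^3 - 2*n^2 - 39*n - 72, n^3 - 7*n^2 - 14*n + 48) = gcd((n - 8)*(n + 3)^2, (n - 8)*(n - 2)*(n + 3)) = n^2 - 5*n - 24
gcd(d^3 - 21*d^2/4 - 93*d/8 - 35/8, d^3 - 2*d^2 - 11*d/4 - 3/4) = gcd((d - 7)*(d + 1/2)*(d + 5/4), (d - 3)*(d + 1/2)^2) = d + 1/2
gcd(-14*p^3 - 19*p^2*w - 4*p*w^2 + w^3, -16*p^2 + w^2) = 1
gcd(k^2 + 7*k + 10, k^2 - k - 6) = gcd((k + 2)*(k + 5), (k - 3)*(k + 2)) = k + 2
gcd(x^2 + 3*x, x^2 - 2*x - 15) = x + 3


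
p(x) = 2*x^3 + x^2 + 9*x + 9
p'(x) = 6*x^2 + 2*x + 9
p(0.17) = 10.57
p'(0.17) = 9.51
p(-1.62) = -11.46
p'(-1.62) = 21.51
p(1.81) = 40.43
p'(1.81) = 32.28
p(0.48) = 13.77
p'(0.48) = 11.34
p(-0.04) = 8.64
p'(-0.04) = 8.93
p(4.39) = 236.99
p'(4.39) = 133.41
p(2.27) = 57.98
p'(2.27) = 44.46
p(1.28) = 26.35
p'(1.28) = 21.39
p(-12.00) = -3411.00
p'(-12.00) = 849.00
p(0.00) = 9.00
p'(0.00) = 9.00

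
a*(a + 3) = a^2 + 3*a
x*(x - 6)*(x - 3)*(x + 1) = x^4 - 8*x^3 + 9*x^2 + 18*x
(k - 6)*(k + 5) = k^2 - k - 30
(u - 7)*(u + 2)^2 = u^3 - 3*u^2 - 24*u - 28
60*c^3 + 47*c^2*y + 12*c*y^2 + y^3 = (3*c + y)*(4*c + y)*(5*c + y)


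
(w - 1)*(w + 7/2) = w^2 + 5*w/2 - 7/2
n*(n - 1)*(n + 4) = n^3 + 3*n^2 - 4*n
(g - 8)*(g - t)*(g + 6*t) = g^3 + 5*g^2*t - 8*g^2 - 6*g*t^2 - 40*g*t + 48*t^2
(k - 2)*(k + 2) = k^2 - 4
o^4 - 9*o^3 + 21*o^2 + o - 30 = (o - 5)*(o - 3)*(o - 2)*(o + 1)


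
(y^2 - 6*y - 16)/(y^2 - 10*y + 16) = (y + 2)/(y - 2)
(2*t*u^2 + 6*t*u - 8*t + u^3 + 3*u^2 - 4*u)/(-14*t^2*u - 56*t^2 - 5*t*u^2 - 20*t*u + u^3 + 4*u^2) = (1 - u)/(7*t - u)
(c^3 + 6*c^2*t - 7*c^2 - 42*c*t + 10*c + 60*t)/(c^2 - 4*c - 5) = (c^2 + 6*c*t - 2*c - 12*t)/(c + 1)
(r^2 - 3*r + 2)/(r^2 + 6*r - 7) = (r - 2)/(r + 7)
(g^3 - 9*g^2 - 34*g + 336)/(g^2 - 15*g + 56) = g + 6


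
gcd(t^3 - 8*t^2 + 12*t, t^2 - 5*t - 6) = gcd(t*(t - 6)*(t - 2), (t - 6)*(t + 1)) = t - 6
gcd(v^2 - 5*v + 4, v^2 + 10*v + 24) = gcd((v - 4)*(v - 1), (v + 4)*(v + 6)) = 1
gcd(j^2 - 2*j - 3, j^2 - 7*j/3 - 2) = j - 3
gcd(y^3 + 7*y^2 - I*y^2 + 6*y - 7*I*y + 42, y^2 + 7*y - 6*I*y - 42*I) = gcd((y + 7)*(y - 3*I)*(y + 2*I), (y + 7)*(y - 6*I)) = y + 7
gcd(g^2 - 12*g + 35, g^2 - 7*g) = g - 7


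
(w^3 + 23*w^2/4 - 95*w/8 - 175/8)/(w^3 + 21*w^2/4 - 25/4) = (2*w^2 + 9*w - 35)/(2*(w^2 + 4*w - 5))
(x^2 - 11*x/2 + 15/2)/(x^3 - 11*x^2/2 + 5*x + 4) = (2*x^2 - 11*x + 15)/(2*x^3 - 11*x^2 + 10*x + 8)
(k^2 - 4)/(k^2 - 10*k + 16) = (k + 2)/(k - 8)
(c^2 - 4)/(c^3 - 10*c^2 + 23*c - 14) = (c + 2)/(c^2 - 8*c + 7)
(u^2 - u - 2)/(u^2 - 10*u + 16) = (u + 1)/(u - 8)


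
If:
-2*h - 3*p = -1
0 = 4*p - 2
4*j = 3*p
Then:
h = -1/4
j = 3/8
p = 1/2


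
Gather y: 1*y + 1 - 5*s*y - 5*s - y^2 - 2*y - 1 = -5*s - y^2 + y*(-5*s - 1)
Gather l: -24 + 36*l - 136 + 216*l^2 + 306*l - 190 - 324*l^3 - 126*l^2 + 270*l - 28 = -324*l^3 + 90*l^2 + 612*l - 378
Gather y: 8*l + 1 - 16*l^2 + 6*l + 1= -16*l^2 + 14*l + 2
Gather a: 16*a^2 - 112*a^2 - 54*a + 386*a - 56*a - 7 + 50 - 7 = -96*a^2 + 276*a + 36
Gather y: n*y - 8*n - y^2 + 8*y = -8*n - y^2 + y*(n + 8)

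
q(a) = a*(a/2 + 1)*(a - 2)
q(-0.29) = 0.57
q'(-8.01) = 94.24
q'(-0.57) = -1.51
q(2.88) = 6.18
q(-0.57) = 1.05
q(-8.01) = -240.94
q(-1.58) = 1.19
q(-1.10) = 1.53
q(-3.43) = -13.32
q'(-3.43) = 15.65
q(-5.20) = -59.90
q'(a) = a*(a/2 + 1) + a*(a - 2)/2 + (a/2 + 1)*(a - 2)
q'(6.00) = 52.00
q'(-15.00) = 335.50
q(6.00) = 96.00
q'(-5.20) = 38.56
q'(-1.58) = 1.74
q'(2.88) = 10.44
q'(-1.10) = -0.18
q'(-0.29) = -1.87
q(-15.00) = -1657.50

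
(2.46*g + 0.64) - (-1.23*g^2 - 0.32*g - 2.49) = 1.23*g^2 + 2.78*g + 3.13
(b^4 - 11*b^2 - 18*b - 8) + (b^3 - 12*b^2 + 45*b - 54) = b^4 + b^3 - 23*b^2 + 27*b - 62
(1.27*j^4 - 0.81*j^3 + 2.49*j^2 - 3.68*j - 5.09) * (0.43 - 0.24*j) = -0.3048*j^5 + 0.7405*j^4 - 0.9459*j^3 + 1.9539*j^2 - 0.3608*j - 2.1887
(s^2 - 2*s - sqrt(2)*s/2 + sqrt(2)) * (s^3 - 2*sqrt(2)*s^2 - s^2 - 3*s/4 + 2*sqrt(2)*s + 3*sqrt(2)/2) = s^5 - 5*sqrt(2)*s^4/2 - 3*s^4 + 13*s^3/4 + 15*sqrt(2)*s^3/2 - 9*s^2/2 - 25*sqrt(2)*s^2/8 - 15*sqrt(2)*s/4 + 5*s/2 + 3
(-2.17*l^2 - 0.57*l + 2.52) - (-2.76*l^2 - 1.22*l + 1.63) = 0.59*l^2 + 0.65*l + 0.89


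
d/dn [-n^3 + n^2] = n*(2 - 3*n)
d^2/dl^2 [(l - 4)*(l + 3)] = 2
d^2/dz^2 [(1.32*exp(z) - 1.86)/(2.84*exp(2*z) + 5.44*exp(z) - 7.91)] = (10.646592*exp(4*z) - 80.401536*exp(3*z) + 91.70928*exp(2*z) - 165.379104*exp(z) + 2.553348)*exp(z)/(22.906304*exp(6*z) + 131.630592*exp(5*z) + 60.740784*exp(4*z) - 572.248832*exp(3*z) - 169.175916*exp(2*z) + 1021.111392*exp(z) - 494.913671)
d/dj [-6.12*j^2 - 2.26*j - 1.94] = -12.24*j - 2.26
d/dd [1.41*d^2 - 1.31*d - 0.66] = 2.82*d - 1.31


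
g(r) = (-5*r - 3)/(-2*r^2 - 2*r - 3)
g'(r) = (-5*r - 3)*(4*r + 2)/(-2*r^2 - 2*r - 3)^2 - 5/(-2*r^2 - 2*r - 3) = (-10*r^2 - 12*r + 9)/(4*r^4 + 8*r^3 + 16*r^2 + 12*r + 9)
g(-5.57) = -0.46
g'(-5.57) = -0.08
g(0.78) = 1.19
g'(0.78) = -0.19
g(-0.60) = 0.00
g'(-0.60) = 1.98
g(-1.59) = -1.02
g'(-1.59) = 0.12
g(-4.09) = -0.62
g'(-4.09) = -0.14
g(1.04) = 1.13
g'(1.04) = -0.27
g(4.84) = 0.46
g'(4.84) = -0.08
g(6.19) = 0.37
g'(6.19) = -0.05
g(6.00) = 0.38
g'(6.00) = -0.06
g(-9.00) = -0.29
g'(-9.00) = -0.03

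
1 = 1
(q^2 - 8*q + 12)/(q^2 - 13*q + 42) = (q - 2)/(q - 7)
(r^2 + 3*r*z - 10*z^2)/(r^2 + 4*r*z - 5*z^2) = (-r + 2*z)/(-r + z)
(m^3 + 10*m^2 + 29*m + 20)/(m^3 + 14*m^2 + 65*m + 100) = (m + 1)/(m + 5)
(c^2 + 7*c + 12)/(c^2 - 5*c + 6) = (c^2 + 7*c + 12)/(c^2 - 5*c + 6)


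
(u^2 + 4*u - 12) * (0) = 0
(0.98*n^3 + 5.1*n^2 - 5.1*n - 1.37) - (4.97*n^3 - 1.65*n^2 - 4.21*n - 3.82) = -3.99*n^3 + 6.75*n^2 - 0.89*n + 2.45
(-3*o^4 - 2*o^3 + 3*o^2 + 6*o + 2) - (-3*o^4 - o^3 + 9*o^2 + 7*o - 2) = -o^3 - 6*o^2 - o + 4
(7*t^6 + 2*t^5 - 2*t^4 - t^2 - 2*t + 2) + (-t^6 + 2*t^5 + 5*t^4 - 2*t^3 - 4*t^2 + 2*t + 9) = 6*t^6 + 4*t^5 + 3*t^4 - 2*t^3 - 5*t^2 + 11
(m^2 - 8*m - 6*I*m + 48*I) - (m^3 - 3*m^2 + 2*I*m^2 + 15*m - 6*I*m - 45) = -m^3 + 4*m^2 - 2*I*m^2 - 23*m + 45 + 48*I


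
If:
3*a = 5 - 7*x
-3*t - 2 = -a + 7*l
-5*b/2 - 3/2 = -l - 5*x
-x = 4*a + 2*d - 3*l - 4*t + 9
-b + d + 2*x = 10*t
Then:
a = 5/3 - 7*x/3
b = 3184*x/1779 - 839/1779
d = 7606*x/1779 - 16139/1779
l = 571/1779 - 935*x/1779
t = 266*x/593 - 510/593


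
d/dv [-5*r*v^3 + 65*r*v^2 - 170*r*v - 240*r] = 5*r*(-3*v^2 + 26*v - 34)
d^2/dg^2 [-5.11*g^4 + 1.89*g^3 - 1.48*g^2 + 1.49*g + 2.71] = -61.32*g^2 + 11.34*g - 2.96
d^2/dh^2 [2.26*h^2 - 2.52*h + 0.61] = 4.52000000000000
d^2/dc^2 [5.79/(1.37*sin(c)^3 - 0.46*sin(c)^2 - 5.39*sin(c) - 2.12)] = ((-25.258875*sin(c) - 17.847675*sin(3*c) + 5.3268*cos(2*c))*(-1.37*sin(c)^3 + 0.46*sin(c)^2 + 5.39*sin(c) + 2.12) - 336.423318*(0.76252319109462*sin(c)^2 - 0.170686456400742*sin(c) - 1.0)^2*cos(c)^2)/(-1.37*sin(c)^3 + 0.46*sin(c)^2 + 5.39*sin(c) + 2.12)^3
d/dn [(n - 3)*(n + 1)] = 2*n - 2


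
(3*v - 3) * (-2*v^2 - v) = -6*v^3 + 3*v^2 + 3*v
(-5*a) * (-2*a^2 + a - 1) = 10*a^3 - 5*a^2 + 5*a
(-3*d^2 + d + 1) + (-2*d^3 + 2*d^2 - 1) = -2*d^3 - d^2 + d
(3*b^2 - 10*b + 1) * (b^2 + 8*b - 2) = 3*b^4 + 14*b^3 - 85*b^2 + 28*b - 2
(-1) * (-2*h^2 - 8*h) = 2*h^2 + 8*h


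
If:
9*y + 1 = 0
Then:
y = -1/9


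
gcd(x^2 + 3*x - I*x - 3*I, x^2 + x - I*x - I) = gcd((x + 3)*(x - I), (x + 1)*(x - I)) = x - I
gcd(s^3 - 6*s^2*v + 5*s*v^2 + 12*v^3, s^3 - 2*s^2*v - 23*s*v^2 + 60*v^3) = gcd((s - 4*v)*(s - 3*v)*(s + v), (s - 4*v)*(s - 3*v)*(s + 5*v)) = s^2 - 7*s*v + 12*v^2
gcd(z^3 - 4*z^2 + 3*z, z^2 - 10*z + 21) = z - 3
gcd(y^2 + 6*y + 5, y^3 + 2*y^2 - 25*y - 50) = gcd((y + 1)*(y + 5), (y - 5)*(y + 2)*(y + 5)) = y + 5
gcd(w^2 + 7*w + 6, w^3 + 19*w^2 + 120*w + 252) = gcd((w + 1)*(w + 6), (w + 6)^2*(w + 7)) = w + 6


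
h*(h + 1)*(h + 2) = h^3 + 3*h^2 + 2*h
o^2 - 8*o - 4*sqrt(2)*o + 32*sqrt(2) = (o - 8)*(o - 4*sqrt(2))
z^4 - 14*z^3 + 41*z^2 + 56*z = z*(z - 8)*(z - 7)*(z + 1)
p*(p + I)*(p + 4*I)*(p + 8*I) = p^4 + 13*I*p^3 - 44*p^2 - 32*I*p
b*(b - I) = b^2 - I*b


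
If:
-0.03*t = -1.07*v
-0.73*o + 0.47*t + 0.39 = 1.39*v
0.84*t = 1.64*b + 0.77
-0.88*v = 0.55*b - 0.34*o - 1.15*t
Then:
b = -0.69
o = 0.29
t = -0.42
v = -0.01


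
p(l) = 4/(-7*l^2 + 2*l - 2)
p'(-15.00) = 0.00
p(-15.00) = 0.00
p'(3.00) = 0.05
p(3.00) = -0.07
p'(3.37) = 0.03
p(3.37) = -0.05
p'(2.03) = 0.15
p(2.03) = -0.15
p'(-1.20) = -0.36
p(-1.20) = -0.28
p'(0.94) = 1.12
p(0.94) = -0.63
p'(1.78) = 0.22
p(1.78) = -0.19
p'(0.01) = -1.90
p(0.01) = -2.02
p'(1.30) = 0.51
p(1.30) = -0.36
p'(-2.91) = -0.04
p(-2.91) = -0.06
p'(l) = 4*(14*l - 2)/(-7*l^2 + 2*l - 2)^2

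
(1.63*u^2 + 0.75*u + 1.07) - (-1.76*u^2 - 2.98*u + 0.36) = 3.39*u^2 + 3.73*u + 0.71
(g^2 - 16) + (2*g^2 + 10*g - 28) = 3*g^2 + 10*g - 44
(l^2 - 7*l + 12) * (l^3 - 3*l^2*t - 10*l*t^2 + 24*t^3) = l^5 - 3*l^4*t - 7*l^4 - 10*l^3*t^2 + 21*l^3*t + 12*l^3 + 24*l^2*t^3 + 70*l^2*t^2 - 36*l^2*t - 168*l*t^3 - 120*l*t^2 + 288*t^3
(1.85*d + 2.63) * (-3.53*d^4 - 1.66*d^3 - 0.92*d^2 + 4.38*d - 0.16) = -6.5305*d^5 - 12.3549*d^4 - 6.0678*d^3 + 5.6834*d^2 + 11.2234*d - 0.4208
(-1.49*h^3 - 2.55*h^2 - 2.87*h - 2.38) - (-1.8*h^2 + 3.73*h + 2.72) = -1.49*h^3 - 0.75*h^2 - 6.6*h - 5.1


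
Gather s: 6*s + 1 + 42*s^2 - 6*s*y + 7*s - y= 42*s^2 + s*(13 - 6*y) - y + 1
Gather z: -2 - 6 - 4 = -12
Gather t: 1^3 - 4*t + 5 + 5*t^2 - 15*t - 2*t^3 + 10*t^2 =-2*t^3 + 15*t^2 - 19*t + 6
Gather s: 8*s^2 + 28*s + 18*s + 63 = 8*s^2 + 46*s + 63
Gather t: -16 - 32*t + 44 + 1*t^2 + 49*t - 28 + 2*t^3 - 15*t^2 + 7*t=2*t^3 - 14*t^2 + 24*t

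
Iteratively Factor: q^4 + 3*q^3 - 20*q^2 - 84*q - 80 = (q + 2)*(q^3 + q^2 - 22*q - 40) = (q + 2)*(q + 4)*(q^2 - 3*q - 10) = (q - 5)*(q + 2)*(q + 4)*(q + 2)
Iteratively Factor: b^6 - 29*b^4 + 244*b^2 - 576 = (b - 3)*(b^5 + 3*b^4 - 20*b^3 - 60*b^2 + 64*b + 192) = (b - 3)*(b + 2)*(b^4 + b^3 - 22*b^2 - 16*b + 96) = (b - 3)*(b - 2)*(b + 2)*(b^3 + 3*b^2 - 16*b - 48) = (b - 4)*(b - 3)*(b - 2)*(b + 2)*(b^2 + 7*b + 12) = (b - 4)*(b - 3)*(b - 2)*(b + 2)*(b + 4)*(b + 3)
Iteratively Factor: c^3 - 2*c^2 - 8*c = (c + 2)*(c^2 - 4*c) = (c - 4)*(c + 2)*(c)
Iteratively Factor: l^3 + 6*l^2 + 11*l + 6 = (l + 1)*(l^2 + 5*l + 6) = (l + 1)*(l + 3)*(l + 2)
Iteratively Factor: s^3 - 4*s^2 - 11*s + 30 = (s + 3)*(s^2 - 7*s + 10) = (s - 2)*(s + 3)*(s - 5)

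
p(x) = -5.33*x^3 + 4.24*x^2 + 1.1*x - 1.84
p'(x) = -15.99*x^2 + 8.48*x + 1.1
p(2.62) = -65.71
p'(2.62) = -86.44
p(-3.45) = 263.70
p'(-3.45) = -218.48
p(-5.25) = 880.52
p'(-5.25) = -484.14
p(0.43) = -1.01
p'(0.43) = 1.79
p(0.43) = -1.01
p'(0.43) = 1.79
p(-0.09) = -1.90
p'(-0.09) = 0.21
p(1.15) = -3.07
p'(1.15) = -10.29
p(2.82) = -84.55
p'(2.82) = -102.15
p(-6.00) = 1295.48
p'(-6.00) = -625.42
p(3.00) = -104.29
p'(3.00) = -117.37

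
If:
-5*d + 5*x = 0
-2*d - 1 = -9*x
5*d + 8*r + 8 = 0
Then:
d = 1/7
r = -61/56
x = 1/7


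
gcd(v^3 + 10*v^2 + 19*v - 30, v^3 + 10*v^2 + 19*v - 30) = v^3 + 10*v^2 + 19*v - 30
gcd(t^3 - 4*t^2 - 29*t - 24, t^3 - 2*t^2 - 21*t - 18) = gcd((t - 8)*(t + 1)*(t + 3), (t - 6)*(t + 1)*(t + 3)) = t^2 + 4*t + 3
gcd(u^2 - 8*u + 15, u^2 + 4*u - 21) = u - 3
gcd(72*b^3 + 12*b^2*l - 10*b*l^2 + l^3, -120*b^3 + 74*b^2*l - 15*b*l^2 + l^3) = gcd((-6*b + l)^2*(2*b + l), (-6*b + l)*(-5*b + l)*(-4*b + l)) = 6*b - l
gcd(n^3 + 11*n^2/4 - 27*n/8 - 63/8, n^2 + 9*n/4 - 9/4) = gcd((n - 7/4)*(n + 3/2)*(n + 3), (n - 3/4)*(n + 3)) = n + 3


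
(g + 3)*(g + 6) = g^2 + 9*g + 18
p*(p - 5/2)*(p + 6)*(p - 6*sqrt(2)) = p^4 - 6*sqrt(2)*p^3 + 7*p^3/2 - 21*sqrt(2)*p^2 - 15*p^2 + 90*sqrt(2)*p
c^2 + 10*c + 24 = (c + 4)*(c + 6)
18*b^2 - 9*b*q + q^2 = (-6*b + q)*(-3*b + q)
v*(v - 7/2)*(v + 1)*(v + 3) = v^4 + v^3/2 - 11*v^2 - 21*v/2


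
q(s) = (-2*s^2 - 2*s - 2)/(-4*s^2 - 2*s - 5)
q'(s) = (-4*s - 2)/(-4*s^2 - 2*s - 5) + (8*s + 2)*(-2*s^2 - 2*s - 2)/(-4*s^2 - 2*s - 5)^2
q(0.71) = 0.52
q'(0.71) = 0.10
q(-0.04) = 0.39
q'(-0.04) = 0.24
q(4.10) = 0.54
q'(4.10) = -0.01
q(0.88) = 0.54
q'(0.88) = 0.07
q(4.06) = 0.55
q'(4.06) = -0.01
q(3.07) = 0.55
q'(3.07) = -0.01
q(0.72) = 0.53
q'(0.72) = 0.09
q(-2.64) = 0.39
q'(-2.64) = -0.04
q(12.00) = 0.52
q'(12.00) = 0.00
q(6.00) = 0.53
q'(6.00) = 0.00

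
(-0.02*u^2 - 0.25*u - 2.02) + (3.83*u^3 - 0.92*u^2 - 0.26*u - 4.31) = 3.83*u^3 - 0.94*u^2 - 0.51*u - 6.33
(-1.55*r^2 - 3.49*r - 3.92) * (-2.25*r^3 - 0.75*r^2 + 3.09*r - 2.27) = 3.4875*r^5 + 9.015*r^4 + 6.648*r^3 - 4.3256*r^2 - 4.1905*r + 8.8984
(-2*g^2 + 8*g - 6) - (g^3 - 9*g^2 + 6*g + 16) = -g^3 + 7*g^2 + 2*g - 22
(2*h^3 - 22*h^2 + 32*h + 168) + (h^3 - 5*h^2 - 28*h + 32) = 3*h^3 - 27*h^2 + 4*h + 200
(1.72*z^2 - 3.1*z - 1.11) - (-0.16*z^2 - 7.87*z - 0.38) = 1.88*z^2 + 4.77*z - 0.73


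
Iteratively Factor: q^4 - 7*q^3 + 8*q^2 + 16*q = (q - 4)*(q^3 - 3*q^2 - 4*q) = (q - 4)*(q + 1)*(q^2 - 4*q) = (q - 4)^2*(q + 1)*(q)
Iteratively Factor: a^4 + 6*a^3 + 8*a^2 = (a)*(a^3 + 6*a^2 + 8*a) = a*(a + 4)*(a^2 + 2*a) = a*(a + 2)*(a + 4)*(a)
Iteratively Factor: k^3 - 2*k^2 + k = (k - 1)*(k^2 - k) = (k - 1)^2*(k)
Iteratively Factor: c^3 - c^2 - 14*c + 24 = (c - 2)*(c^2 + c - 12) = (c - 2)*(c + 4)*(c - 3)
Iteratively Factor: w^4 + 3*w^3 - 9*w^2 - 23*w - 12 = (w - 3)*(w^3 + 6*w^2 + 9*w + 4) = (w - 3)*(w + 1)*(w^2 + 5*w + 4) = (w - 3)*(w + 1)*(w + 4)*(w + 1)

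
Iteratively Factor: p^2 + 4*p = (p)*(p + 4)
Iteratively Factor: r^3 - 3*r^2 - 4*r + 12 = (r - 2)*(r^2 - r - 6) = (r - 2)*(r + 2)*(r - 3)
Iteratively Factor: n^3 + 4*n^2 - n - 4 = (n + 4)*(n^2 - 1) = (n + 1)*(n + 4)*(n - 1)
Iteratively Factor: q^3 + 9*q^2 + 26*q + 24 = (q + 4)*(q^2 + 5*q + 6) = (q + 2)*(q + 4)*(q + 3)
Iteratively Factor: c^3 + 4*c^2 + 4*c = (c + 2)*(c^2 + 2*c) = c*(c + 2)*(c + 2)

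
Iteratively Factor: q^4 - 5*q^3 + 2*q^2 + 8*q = (q - 2)*(q^3 - 3*q^2 - 4*q) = (q - 4)*(q - 2)*(q^2 + q) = (q - 4)*(q - 2)*(q + 1)*(q)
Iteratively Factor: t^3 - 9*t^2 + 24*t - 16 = (t - 1)*(t^2 - 8*t + 16) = (t - 4)*(t - 1)*(t - 4)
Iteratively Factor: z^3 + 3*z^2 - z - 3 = (z - 1)*(z^2 + 4*z + 3) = (z - 1)*(z + 3)*(z + 1)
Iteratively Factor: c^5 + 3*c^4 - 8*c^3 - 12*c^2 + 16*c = (c + 2)*(c^4 + c^3 - 10*c^2 + 8*c) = (c - 1)*(c + 2)*(c^3 + 2*c^2 - 8*c) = (c - 1)*(c + 2)*(c + 4)*(c^2 - 2*c) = (c - 2)*(c - 1)*(c + 2)*(c + 4)*(c)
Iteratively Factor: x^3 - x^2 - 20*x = (x - 5)*(x^2 + 4*x) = x*(x - 5)*(x + 4)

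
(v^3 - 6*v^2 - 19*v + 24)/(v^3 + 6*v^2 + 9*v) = (v^2 - 9*v + 8)/(v*(v + 3))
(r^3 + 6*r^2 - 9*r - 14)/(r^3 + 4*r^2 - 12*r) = (r^2 + 8*r + 7)/(r*(r + 6))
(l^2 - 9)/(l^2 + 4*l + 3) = (l - 3)/(l + 1)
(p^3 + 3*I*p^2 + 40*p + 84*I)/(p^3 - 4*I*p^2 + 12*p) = (p + 7*I)/p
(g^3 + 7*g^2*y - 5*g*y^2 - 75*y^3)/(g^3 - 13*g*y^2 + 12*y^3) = (-g^2 - 10*g*y - 25*y^2)/(-g^2 - 3*g*y + 4*y^2)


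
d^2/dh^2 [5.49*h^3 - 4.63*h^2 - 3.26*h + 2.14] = 32.94*h - 9.26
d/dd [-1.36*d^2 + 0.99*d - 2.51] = 0.99 - 2.72*d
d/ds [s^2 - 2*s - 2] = 2*s - 2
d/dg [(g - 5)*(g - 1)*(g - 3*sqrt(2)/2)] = 3*g^2 - 12*g - 3*sqrt(2)*g + 5 + 9*sqrt(2)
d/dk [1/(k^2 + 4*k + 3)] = 2*(-k - 2)/(k^2 + 4*k + 3)^2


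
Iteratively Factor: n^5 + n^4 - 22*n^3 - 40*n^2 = (n + 2)*(n^4 - n^3 - 20*n^2) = (n + 2)*(n + 4)*(n^3 - 5*n^2) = n*(n + 2)*(n + 4)*(n^2 - 5*n) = n*(n - 5)*(n + 2)*(n + 4)*(n)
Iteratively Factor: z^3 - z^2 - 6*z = (z + 2)*(z^2 - 3*z) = (z - 3)*(z + 2)*(z)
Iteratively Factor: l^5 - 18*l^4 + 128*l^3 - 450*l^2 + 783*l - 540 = (l - 3)*(l^4 - 15*l^3 + 83*l^2 - 201*l + 180) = (l - 3)^2*(l^3 - 12*l^2 + 47*l - 60) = (l - 4)*(l - 3)^2*(l^2 - 8*l + 15) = (l - 5)*(l - 4)*(l - 3)^2*(l - 3)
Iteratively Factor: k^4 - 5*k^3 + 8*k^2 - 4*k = (k - 2)*(k^3 - 3*k^2 + 2*k) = k*(k - 2)*(k^2 - 3*k + 2) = k*(k - 2)*(k - 1)*(k - 2)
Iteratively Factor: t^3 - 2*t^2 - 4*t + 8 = (t - 2)*(t^2 - 4) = (t - 2)*(t + 2)*(t - 2)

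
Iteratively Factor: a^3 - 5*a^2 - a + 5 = (a - 1)*(a^2 - 4*a - 5) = (a - 5)*(a - 1)*(a + 1)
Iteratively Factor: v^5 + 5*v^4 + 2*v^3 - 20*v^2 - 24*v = (v)*(v^4 + 5*v^3 + 2*v^2 - 20*v - 24) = v*(v + 3)*(v^3 + 2*v^2 - 4*v - 8) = v*(v + 2)*(v + 3)*(v^2 - 4) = v*(v + 2)^2*(v + 3)*(v - 2)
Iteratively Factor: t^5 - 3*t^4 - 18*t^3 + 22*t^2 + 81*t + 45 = (t + 3)*(t^4 - 6*t^3 + 22*t + 15) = (t - 3)*(t + 3)*(t^3 - 3*t^2 - 9*t - 5) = (t - 3)*(t + 1)*(t + 3)*(t^2 - 4*t - 5) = (t - 5)*(t - 3)*(t + 1)*(t + 3)*(t + 1)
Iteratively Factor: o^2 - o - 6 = (o + 2)*(o - 3)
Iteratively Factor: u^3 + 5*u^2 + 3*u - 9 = (u - 1)*(u^2 + 6*u + 9) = (u - 1)*(u + 3)*(u + 3)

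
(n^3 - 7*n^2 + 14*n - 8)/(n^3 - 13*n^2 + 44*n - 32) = (n - 2)/(n - 8)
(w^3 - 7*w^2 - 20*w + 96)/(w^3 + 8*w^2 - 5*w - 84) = (w - 8)/(w + 7)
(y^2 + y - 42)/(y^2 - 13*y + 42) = (y + 7)/(y - 7)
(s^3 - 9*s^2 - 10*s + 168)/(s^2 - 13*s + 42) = s + 4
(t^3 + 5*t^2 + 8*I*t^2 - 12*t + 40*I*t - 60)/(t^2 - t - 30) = (t^2 + 8*I*t - 12)/(t - 6)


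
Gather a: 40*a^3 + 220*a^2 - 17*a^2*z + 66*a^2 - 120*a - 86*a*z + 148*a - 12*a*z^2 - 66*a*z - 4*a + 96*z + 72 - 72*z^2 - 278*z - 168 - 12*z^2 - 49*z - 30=40*a^3 + a^2*(286 - 17*z) + a*(-12*z^2 - 152*z + 24) - 84*z^2 - 231*z - 126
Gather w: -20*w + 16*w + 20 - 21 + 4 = 3 - 4*w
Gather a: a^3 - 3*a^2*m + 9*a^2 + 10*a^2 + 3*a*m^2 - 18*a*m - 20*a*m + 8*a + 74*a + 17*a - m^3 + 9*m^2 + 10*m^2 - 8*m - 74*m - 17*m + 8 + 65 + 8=a^3 + a^2*(19 - 3*m) + a*(3*m^2 - 38*m + 99) - m^3 + 19*m^2 - 99*m + 81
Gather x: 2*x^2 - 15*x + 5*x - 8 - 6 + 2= 2*x^2 - 10*x - 12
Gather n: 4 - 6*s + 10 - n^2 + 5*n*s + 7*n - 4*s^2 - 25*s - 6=-n^2 + n*(5*s + 7) - 4*s^2 - 31*s + 8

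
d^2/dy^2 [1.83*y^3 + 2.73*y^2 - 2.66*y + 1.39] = 10.98*y + 5.46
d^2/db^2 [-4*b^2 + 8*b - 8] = -8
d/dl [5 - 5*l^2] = -10*l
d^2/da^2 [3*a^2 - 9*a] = 6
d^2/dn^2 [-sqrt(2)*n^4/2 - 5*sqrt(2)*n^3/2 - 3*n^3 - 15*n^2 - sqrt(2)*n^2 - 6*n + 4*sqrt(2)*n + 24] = -6*sqrt(2)*n^2 - 15*sqrt(2)*n - 18*n - 30 - 2*sqrt(2)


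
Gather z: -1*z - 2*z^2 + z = -2*z^2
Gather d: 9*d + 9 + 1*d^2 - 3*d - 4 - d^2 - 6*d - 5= 0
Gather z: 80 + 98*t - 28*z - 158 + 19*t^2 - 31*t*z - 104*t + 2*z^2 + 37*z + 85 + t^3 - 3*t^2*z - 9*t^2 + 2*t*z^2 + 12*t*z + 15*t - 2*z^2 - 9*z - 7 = t^3 + 10*t^2 + 2*t*z^2 + 9*t + z*(-3*t^2 - 19*t)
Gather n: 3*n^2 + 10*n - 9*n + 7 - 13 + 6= 3*n^2 + n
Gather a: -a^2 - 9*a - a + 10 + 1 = -a^2 - 10*a + 11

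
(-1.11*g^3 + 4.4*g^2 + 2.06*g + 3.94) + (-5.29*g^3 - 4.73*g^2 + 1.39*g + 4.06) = -6.4*g^3 - 0.33*g^2 + 3.45*g + 8.0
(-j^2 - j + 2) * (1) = -j^2 - j + 2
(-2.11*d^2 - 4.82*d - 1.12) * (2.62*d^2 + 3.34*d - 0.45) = -5.5282*d^4 - 19.6758*d^3 - 18.0837*d^2 - 1.5718*d + 0.504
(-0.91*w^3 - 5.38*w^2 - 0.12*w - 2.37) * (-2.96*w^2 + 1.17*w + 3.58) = 2.6936*w^5 + 14.8601*w^4 - 9.1972*w^3 - 12.3856*w^2 - 3.2025*w - 8.4846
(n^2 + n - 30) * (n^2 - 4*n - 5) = n^4 - 3*n^3 - 39*n^2 + 115*n + 150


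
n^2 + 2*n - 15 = (n - 3)*(n + 5)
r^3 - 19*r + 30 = (r - 3)*(r - 2)*(r + 5)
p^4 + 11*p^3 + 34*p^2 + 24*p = p*(p + 1)*(p + 4)*(p + 6)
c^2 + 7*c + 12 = (c + 3)*(c + 4)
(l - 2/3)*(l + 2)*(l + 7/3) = l^3 + 11*l^2/3 + 16*l/9 - 28/9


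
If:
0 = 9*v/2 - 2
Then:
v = 4/9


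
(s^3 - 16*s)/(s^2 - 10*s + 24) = s*(s + 4)/(s - 6)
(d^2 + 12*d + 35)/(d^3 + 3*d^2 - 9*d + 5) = (d + 7)/(d^2 - 2*d + 1)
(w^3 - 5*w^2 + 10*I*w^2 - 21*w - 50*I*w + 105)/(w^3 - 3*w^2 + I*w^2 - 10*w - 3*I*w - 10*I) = (w^2 + 10*I*w - 21)/(w^2 + w*(2 + I) + 2*I)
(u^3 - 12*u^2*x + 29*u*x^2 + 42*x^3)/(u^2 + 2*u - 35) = (u^3 - 12*u^2*x + 29*u*x^2 + 42*x^3)/(u^2 + 2*u - 35)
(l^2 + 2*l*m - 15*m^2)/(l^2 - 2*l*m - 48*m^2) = (-l^2 - 2*l*m + 15*m^2)/(-l^2 + 2*l*m + 48*m^2)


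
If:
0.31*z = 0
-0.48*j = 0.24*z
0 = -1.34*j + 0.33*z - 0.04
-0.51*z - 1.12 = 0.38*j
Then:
No Solution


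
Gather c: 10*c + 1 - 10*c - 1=0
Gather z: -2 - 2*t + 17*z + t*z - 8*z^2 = -2*t - 8*z^2 + z*(t + 17) - 2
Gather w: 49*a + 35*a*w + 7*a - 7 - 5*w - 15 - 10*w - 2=56*a + w*(35*a - 15) - 24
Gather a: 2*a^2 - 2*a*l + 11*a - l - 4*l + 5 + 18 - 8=2*a^2 + a*(11 - 2*l) - 5*l + 15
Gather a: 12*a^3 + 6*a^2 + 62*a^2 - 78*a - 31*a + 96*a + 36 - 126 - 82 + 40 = 12*a^3 + 68*a^2 - 13*a - 132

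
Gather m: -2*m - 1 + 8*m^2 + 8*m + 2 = 8*m^2 + 6*m + 1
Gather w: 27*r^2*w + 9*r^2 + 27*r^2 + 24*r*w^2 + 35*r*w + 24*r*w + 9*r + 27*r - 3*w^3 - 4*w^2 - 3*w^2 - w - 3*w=36*r^2 + 36*r - 3*w^3 + w^2*(24*r - 7) + w*(27*r^2 + 59*r - 4)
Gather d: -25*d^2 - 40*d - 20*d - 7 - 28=-25*d^2 - 60*d - 35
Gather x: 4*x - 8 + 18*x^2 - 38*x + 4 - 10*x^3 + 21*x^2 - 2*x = -10*x^3 + 39*x^2 - 36*x - 4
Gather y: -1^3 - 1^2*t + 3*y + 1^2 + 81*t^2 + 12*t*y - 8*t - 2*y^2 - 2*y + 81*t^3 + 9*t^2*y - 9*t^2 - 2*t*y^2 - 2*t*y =81*t^3 + 72*t^2 - 9*t + y^2*(-2*t - 2) + y*(9*t^2 + 10*t + 1)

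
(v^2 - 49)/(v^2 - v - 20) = (49 - v^2)/(-v^2 + v + 20)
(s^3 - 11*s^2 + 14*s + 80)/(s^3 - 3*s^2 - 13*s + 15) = (s^2 - 6*s - 16)/(s^2 + 2*s - 3)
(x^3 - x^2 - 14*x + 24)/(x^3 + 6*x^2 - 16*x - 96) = (x^2 - 5*x + 6)/(x^2 + 2*x - 24)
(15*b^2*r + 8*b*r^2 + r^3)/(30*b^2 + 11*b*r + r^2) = r*(3*b + r)/(6*b + r)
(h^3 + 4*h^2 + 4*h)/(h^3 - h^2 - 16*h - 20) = h/(h - 5)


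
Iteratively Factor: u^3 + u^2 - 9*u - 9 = (u - 3)*(u^2 + 4*u + 3) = (u - 3)*(u + 3)*(u + 1)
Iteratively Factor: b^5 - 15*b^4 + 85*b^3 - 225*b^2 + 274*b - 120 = (b - 5)*(b^4 - 10*b^3 + 35*b^2 - 50*b + 24) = (b - 5)*(b - 1)*(b^3 - 9*b^2 + 26*b - 24) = (b - 5)*(b - 3)*(b - 1)*(b^2 - 6*b + 8) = (b - 5)*(b - 3)*(b - 2)*(b - 1)*(b - 4)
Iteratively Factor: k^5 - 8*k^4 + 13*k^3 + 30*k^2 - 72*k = (k - 3)*(k^4 - 5*k^3 - 2*k^2 + 24*k) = (k - 3)*(k + 2)*(k^3 - 7*k^2 + 12*k) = k*(k - 3)*(k + 2)*(k^2 - 7*k + 12) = k*(k - 3)^2*(k + 2)*(k - 4)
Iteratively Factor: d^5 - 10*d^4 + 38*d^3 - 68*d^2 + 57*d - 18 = (d - 1)*(d^4 - 9*d^3 + 29*d^2 - 39*d + 18) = (d - 3)*(d - 1)*(d^3 - 6*d^2 + 11*d - 6) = (d - 3)*(d - 1)^2*(d^2 - 5*d + 6) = (d - 3)^2*(d - 1)^2*(d - 2)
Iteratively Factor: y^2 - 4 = (y - 2)*(y + 2)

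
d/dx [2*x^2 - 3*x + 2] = 4*x - 3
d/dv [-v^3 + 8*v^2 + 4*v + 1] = -3*v^2 + 16*v + 4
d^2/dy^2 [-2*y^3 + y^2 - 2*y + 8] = 2 - 12*y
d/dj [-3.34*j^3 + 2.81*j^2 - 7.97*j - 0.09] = -10.02*j^2 + 5.62*j - 7.97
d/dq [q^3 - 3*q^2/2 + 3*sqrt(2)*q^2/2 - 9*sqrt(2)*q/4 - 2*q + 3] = 3*q^2 - 3*q + 3*sqrt(2)*q - 9*sqrt(2)/4 - 2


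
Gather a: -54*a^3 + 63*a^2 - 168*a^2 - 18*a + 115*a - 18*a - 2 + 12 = -54*a^3 - 105*a^2 + 79*a + 10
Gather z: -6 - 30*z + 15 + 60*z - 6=30*z + 3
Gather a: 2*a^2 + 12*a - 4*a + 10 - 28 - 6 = 2*a^2 + 8*a - 24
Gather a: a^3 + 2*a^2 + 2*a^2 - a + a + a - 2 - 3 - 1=a^3 + 4*a^2 + a - 6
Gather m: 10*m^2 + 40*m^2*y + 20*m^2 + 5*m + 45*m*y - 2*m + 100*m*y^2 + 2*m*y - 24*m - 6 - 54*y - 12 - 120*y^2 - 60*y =m^2*(40*y + 30) + m*(100*y^2 + 47*y - 21) - 120*y^2 - 114*y - 18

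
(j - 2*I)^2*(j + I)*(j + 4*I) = j^4 + I*j^3 + 12*j^2 - 4*I*j + 16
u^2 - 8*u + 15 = (u - 5)*(u - 3)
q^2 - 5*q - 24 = (q - 8)*(q + 3)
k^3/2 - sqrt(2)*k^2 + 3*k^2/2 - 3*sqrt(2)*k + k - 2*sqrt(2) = (k/2 + 1/2)*(k + 2)*(k - 2*sqrt(2))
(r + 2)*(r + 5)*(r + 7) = r^3 + 14*r^2 + 59*r + 70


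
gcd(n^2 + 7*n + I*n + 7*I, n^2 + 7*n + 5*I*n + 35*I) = n + 7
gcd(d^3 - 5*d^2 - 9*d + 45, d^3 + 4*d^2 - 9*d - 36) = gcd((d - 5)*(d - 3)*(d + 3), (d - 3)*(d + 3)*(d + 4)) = d^2 - 9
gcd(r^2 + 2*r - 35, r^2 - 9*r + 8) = 1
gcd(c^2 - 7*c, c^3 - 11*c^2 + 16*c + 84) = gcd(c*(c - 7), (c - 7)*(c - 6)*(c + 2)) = c - 7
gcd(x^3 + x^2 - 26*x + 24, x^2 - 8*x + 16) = x - 4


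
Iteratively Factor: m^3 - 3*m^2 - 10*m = (m)*(m^2 - 3*m - 10) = m*(m + 2)*(m - 5)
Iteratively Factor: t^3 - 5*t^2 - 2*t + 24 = (t - 4)*(t^2 - t - 6) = (t - 4)*(t - 3)*(t + 2)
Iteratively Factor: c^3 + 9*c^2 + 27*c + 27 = (c + 3)*(c^2 + 6*c + 9) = (c + 3)^2*(c + 3)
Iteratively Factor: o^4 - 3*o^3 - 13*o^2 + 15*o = (o - 1)*(o^3 - 2*o^2 - 15*o) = (o - 5)*(o - 1)*(o^2 + 3*o) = (o - 5)*(o - 1)*(o + 3)*(o)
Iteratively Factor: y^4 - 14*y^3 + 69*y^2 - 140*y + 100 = (y - 2)*(y^3 - 12*y^2 + 45*y - 50) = (y - 5)*(y - 2)*(y^2 - 7*y + 10) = (y - 5)^2*(y - 2)*(y - 2)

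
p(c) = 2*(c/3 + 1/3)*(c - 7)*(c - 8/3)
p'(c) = 2*(c/3 + 1/3)*(c - 7) + 2*(c/3 + 1/3)*(c - 8/3) + 2*(c - 7)*(c - 8/3)/3 = 2*c^2 - 104*c/9 + 6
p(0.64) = 14.09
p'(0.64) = -0.58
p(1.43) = 11.16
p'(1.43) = -6.43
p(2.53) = 1.44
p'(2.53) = -10.43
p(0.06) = 12.78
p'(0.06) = 5.31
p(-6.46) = -447.16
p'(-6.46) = 164.11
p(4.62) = -17.42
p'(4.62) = -4.70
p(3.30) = -6.72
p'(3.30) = -10.35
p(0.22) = 13.49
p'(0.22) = 3.55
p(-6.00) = -375.56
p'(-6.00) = 147.33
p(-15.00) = -3627.56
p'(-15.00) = 629.33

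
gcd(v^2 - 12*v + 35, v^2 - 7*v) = v - 7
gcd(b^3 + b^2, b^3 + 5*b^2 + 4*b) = b^2 + b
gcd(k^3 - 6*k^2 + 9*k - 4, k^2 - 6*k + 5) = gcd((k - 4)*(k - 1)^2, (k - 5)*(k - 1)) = k - 1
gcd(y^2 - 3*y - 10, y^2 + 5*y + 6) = y + 2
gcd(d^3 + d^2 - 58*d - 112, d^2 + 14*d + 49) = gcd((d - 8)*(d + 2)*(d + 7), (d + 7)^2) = d + 7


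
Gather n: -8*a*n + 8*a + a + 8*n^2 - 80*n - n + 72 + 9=9*a + 8*n^2 + n*(-8*a - 81) + 81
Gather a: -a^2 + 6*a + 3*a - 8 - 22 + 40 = -a^2 + 9*a + 10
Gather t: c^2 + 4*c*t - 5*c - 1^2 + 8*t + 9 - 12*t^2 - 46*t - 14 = c^2 - 5*c - 12*t^2 + t*(4*c - 38) - 6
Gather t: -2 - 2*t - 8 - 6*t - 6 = -8*t - 16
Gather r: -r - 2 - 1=-r - 3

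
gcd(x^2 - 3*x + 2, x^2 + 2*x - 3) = x - 1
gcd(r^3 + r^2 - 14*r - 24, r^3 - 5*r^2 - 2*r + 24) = r^2 - 2*r - 8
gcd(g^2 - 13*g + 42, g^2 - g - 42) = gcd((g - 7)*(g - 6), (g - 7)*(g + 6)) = g - 7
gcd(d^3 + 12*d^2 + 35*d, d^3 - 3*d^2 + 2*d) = d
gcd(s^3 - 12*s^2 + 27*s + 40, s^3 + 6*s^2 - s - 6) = s + 1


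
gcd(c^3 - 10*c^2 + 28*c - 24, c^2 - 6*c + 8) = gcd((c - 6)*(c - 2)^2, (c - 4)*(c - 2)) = c - 2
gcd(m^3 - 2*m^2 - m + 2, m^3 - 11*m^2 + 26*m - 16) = m^2 - 3*m + 2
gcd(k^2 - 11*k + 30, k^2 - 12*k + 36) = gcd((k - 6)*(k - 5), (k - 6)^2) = k - 6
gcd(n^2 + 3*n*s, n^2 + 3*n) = n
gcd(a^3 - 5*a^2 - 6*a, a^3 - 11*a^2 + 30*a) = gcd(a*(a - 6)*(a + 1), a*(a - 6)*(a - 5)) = a^2 - 6*a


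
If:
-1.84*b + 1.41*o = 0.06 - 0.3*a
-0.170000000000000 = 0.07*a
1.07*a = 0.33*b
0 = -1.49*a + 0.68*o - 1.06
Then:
No Solution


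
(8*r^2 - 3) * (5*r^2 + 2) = 40*r^4 + r^2 - 6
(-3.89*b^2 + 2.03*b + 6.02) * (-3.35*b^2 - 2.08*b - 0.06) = 13.0315*b^4 + 1.2907*b^3 - 24.156*b^2 - 12.6434*b - 0.3612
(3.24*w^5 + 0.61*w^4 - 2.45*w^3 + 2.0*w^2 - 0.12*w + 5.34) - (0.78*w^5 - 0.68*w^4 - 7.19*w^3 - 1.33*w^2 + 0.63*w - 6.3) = 2.46*w^5 + 1.29*w^4 + 4.74*w^3 + 3.33*w^2 - 0.75*w + 11.64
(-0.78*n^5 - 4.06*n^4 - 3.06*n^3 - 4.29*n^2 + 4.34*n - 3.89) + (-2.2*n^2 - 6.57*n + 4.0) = -0.78*n^5 - 4.06*n^4 - 3.06*n^3 - 6.49*n^2 - 2.23*n + 0.11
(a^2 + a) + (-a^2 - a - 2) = -2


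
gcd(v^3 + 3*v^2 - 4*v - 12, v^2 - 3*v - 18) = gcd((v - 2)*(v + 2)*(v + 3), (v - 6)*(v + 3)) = v + 3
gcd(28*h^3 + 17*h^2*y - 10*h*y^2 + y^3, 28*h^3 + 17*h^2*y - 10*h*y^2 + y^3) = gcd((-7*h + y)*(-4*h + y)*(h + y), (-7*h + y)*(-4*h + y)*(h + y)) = 28*h^3 + 17*h^2*y - 10*h*y^2 + y^3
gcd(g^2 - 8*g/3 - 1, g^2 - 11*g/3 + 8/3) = 1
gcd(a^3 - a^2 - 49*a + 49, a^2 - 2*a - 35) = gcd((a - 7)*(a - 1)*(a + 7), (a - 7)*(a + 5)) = a - 7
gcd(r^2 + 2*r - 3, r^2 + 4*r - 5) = r - 1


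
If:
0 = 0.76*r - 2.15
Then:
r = 2.83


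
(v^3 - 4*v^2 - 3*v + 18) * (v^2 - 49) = v^5 - 4*v^4 - 52*v^3 + 214*v^2 + 147*v - 882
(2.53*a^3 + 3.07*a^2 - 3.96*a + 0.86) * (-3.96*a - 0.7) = -10.0188*a^4 - 13.9282*a^3 + 13.5326*a^2 - 0.6336*a - 0.602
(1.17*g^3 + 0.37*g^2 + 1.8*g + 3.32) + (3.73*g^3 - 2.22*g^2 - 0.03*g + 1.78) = 4.9*g^3 - 1.85*g^2 + 1.77*g + 5.1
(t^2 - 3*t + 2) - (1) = t^2 - 3*t + 1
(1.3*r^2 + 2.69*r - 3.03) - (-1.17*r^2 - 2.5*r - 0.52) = 2.47*r^2 + 5.19*r - 2.51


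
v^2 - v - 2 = (v - 2)*(v + 1)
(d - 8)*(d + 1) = d^2 - 7*d - 8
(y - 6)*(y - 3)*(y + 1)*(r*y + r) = r*y^4 - 7*r*y^3 + r*y^2 + 27*r*y + 18*r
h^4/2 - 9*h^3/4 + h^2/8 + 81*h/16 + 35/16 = (h/2 + 1/2)*(h - 7/2)*(h - 5/2)*(h + 1/2)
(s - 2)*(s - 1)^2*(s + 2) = s^4 - 2*s^3 - 3*s^2 + 8*s - 4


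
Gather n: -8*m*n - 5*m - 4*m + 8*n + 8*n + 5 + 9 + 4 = -9*m + n*(16 - 8*m) + 18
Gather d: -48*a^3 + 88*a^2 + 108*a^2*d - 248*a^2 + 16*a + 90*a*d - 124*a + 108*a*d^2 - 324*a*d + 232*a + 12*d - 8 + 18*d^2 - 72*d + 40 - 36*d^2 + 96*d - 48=-48*a^3 - 160*a^2 + 124*a + d^2*(108*a - 18) + d*(108*a^2 - 234*a + 36) - 16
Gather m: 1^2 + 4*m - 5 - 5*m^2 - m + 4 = -5*m^2 + 3*m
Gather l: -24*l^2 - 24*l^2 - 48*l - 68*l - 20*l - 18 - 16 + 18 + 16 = -48*l^2 - 136*l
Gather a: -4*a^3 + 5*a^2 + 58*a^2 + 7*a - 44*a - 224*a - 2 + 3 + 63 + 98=-4*a^3 + 63*a^2 - 261*a + 162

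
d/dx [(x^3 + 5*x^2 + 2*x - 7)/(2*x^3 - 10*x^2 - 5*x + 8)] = (-20*x^4 - 18*x^3 + 61*x^2 - 60*x - 19)/(4*x^6 - 40*x^5 + 80*x^4 + 132*x^3 - 135*x^2 - 80*x + 64)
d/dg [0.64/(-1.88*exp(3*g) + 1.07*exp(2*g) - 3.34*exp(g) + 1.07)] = (3.6096*exp(2*g) - 1.3696*exp(g) + 2.1376)*exp(g)/(1.88*exp(3*g) - 1.07*exp(2*g) + 3.34*exp(g) - 1.07)^2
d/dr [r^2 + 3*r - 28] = 2*r + 3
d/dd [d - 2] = 1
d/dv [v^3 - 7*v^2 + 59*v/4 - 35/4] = 3*v^2 - 14*v + 59/4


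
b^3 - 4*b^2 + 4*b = b*(b - 2)^2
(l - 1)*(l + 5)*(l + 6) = l^3 + 10*l^2 + 19*l - 30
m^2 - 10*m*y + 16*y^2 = (m - 8*y)*(m - 2*y)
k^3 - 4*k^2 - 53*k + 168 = (k - 8)*(k - 3)*(k + 7)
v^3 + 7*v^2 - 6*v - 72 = (v - 3)*(v + 4)*(v + 6)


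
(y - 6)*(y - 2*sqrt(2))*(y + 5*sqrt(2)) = y^3 - 6*y^2 + 3*sqrt(2)*y^2 - 18*sqrt(2)*y - 20*y + 120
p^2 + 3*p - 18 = (p - 3)*(p + 6)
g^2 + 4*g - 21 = (g - 3)*(g + 7)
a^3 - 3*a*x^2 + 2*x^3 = (a - x)^2*(a + 2*x)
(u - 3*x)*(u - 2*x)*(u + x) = u^3 - 4*u^2*x + u*x^2 + 6*x^3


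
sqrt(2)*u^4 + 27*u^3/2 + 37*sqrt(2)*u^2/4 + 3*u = u*(u + sqrt(2)/2)*(u + 6*sqrt(2))*(sqrt(2)*u + 1/2)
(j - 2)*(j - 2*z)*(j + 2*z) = j^3 - 2*j^2 - 4*j*z^2 + 8*z^2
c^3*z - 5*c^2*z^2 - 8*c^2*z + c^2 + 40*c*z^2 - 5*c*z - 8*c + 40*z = (c - 8)*(c - 5*z)*(c*z + 1)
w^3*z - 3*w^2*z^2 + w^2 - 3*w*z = w*(w - 3*z)*(w*z + 1)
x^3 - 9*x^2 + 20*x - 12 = (x - 6)*(x - 2)*(x - 1)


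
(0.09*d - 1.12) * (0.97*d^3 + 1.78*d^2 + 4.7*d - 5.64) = 0.0873*d^4 - 0.9262*d^3 - 1.5706*d^2 - 5.7716*d + 6.3168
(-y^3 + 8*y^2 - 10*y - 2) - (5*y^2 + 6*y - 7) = -y^3 + 3*y^2 - 16*y + 5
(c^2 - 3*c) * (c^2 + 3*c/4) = c^4 - 9*c^3/4 - 9*c^2/4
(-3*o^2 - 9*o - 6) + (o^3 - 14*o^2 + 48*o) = o^3 - 17*o^2 + 39*o - 6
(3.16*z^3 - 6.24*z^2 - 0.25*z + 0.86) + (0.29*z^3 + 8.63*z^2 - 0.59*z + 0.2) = 3.45*z^3 + 2.39*z^2 - 0.84*z + 1.06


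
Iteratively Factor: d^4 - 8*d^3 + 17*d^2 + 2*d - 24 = (d + 1)*(d^3 - 9*d^2 + 26*d - 24) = (d - 4)*(d + 1)*(d^2 - 5*d + 6) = (d - 4)*(d - 2)*(d + 1)*(d - 3)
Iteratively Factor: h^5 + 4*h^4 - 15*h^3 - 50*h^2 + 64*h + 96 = (h + 4)*(h^4 - 15*h^2 + 10*h + 24) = (h - 2)*(h + 4)*(h^3 + 2*h^2 - 11*h - 12) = (h - 2)*(h + 4)^2*(h^2 - 2*h - 3) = (h - 3)*(h - 2)*(h + 4)^2*(h + 1)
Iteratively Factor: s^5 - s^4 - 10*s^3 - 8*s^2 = (s - 4)*(s^4 + 3*s^3 + 2*s^2) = s*(s - 4)*(s^3 + 3*s^2 + 2*s) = s^2*(s - 4)*(s^2 + 3*s + 2) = s^2*(s - 4)*(s + 2)*(s + 1)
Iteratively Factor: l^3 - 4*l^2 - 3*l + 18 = (l + 2)*(l^2 - 6*l + 9) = (l - 3)*(l + 2)*(l - 3)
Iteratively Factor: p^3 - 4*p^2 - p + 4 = (p - 4)*(p^2 - 1) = (p - 4)*(p + 1)*(p - 1)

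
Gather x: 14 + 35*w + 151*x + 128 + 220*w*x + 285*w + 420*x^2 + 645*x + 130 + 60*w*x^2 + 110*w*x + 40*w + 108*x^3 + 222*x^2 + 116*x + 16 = 360*w + 108*x^3 + x^2*(60*w + 642) + x*(330*w + 912) + 288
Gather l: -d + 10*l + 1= -d + 10*l + 1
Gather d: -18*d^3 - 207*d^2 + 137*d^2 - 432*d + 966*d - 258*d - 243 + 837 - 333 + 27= -18*d^3 - 70*d^2 + 276*d + 288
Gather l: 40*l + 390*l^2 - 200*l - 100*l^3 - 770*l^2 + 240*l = -100*l^3 - 380*l^2 + 80*l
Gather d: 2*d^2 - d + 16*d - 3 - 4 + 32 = 2*d^2 + 15*d + 25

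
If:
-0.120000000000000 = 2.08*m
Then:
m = -0.06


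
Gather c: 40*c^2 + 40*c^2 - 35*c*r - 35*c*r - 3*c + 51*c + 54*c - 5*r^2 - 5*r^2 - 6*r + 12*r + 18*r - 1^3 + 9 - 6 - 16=80*c^2 + c*(102 - 70*r) - 10*r^2 + 24*r - 14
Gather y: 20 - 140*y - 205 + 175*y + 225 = 35*y + 40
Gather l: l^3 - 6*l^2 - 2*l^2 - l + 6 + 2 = l^3 - 8*l^2 - l + 8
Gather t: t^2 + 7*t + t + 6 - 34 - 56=t^2 + 8*t - 84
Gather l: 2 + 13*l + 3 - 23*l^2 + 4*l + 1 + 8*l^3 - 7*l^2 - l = 8*l^3 - 30*l^2 + 16*l + 6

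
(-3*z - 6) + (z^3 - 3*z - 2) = z^3 - 6*z - 8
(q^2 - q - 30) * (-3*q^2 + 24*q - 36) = -3*q^4 + 27*q^3 + 30*q^2 - 684*q + 1080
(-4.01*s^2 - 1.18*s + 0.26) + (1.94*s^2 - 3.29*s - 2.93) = -2.07*s^2 - 4.47*s - 2.67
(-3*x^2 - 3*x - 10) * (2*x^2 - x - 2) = -6*x^4 - 3*x^3 - 11*x^2 + 16*x + 20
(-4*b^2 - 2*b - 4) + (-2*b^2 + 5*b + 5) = -6*b^2 + 3*b + 1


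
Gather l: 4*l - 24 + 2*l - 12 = 6*l - 36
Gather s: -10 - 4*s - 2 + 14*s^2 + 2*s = 14*s^2 - 2*s - 12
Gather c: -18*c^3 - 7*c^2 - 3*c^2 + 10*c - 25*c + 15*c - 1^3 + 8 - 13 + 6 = -18*c^3 - 10*c^2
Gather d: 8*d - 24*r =8*d - 24*r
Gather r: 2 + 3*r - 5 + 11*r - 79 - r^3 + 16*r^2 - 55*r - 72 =-r^3 + 16*r^2 - 41*r - 154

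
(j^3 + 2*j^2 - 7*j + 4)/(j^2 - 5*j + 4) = (j^2 + 3*j - 4)/(j - 4)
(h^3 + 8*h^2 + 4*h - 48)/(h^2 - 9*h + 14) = (h^2 + 10*h + 24)/(h - 7)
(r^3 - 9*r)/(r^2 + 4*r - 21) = r*(r + 3)/(r + 7)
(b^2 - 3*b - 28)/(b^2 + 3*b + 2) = (b^2 - 3*b - 28)/(b^2 + 3*b + 2)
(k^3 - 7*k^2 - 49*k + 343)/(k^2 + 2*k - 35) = (k^2 - 14*k + 49)/(k - 5)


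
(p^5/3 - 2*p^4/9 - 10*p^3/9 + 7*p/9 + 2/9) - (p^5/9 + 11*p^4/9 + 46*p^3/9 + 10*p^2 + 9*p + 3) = 2*p^5/9 - 13*p^4/9 - 56*p^3/9 - 10*p^2 - 74*p/9 - 25/9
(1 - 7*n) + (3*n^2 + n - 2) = 3*n^2 - 6*n - 1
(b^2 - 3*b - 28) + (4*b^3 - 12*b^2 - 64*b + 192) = 4*b^3 - 11*b^2 - 67*b + 164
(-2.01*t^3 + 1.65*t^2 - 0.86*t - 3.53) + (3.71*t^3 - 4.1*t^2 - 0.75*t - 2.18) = 1.7*t^3 - 2.45*t^2 - 1.61*t - 5.71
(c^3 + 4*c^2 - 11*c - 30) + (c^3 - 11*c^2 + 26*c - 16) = 2*c^3 - 7*c^2 + 15*c - 46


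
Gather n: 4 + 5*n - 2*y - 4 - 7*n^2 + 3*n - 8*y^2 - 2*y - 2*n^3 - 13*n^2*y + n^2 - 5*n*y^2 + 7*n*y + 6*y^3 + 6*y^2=-2*n^3 + n^2*(-13*y - 6) + n*(-5*y^2 + 7*y + 8) + 6*y^3 - 2*y^2 - 4*y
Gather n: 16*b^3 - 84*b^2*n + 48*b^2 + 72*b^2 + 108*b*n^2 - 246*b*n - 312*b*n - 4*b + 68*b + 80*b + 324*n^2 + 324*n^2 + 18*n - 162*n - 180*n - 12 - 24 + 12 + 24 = 16*b^3 + 120*b^2 + 144*b + n^2*(108*b + 648) + n*(-84*b^2 - 558*b - 324)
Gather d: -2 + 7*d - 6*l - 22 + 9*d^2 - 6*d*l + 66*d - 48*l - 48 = 9*d^2 + d*(73 - 6*l) - 54*l - 72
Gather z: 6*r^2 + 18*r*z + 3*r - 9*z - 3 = 6*r^2 + 3*r + z*(18*r - 9) - 3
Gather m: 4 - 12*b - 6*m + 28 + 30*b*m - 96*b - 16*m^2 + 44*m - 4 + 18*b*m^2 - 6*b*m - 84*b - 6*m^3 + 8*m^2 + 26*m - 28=-192*b - 6*m^3 + m^2*(18*b - 8) + m*(24*b + 64)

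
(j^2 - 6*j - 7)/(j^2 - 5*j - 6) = (j - 7)/(j - 6)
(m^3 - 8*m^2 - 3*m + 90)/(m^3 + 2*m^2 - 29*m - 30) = (m^2 - 3*m - 18)/(m^2 + 7*m + 6)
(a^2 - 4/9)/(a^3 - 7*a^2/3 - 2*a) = (a - 2/3)/(a*(a - 3))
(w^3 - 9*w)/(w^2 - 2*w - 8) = w*(9 - w^2)/(-w^2 + 2*w + 8)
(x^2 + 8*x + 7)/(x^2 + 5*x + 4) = (x + 7)/(x + 4)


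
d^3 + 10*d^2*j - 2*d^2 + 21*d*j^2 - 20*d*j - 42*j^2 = (d - 2)*(d + 3*j)*(d + 7*j)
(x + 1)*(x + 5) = x^2 + 6*x + 5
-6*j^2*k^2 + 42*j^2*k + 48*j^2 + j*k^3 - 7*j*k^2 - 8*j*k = (-6*j + k)*(k - 8)*(j*k + j)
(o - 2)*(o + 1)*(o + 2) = o^3 + o^2 - 4*o - 4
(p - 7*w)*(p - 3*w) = p^2 - 10*p*w + 21*w^2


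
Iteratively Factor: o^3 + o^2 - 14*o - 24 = (o + 3)*(o^2 - 2*o - 8) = (o + 2)*(o + 3)*(o - 4)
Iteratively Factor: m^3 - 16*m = (m - 4)*(m^2 + 4*m) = m*(m - 4)*(m + 4)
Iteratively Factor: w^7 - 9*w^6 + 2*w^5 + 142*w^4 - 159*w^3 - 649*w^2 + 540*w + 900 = (w + 3)*(w^6 - 12*w^5 + 38*w^4 + 28*w^3 - 243*w^2 + 80*w + 300) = (w - 3)*(w + 3)*(w^5 - 9*w^4 + 11*w^3 + 61*w^2 - 60*w - 100) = (w - 3)*(w + 2)*(w + 3)*(w^4 - 11*w^3 + 33*w^2 - 5*w - 50) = (w - 3)*(w + 1)*(w + 2)*(w + 3)*(w^3 - 12*w^2 + 45*w - 50) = (w - 5)*(w - 3)*(w + 1)*(w + 2)*(w + 3)*(w^2 - 7*w + 10) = (w - 5)^2*(w - 3)*(w + 1)*(w + 2)*(w + 3)*(w - 2)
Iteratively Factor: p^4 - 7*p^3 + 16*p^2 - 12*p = (p - 3)*(p^3 - 4*p^2 + 4*p) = (p - 3)*(p - 2)*(p^2 - 2*p) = (p - 3)*(p - 2)^2*(p)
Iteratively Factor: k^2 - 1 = (k - 1)*(k + 1)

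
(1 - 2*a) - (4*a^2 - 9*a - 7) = -4*a^2 + 7*a + 8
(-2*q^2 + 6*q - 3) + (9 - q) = -2*q^2 + 5*q + 6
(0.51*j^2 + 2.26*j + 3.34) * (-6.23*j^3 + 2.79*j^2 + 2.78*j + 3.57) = -3.1773*j^5 - 12.6569*j^4 - 13.085*j^3 + 17.4221*j^2 + 17.3534*j + 11.9238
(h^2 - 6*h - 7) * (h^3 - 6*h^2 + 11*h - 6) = h^5 - 12*h^4 + 40*h^3 - 30*h^2 - 41*h + 42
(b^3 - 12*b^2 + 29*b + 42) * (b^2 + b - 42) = b^5 - 11*b^4 - 25*b^3 + 575*b^2 - 1176*b - 1764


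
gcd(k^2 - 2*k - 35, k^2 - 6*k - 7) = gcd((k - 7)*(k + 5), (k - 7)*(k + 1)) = k - 7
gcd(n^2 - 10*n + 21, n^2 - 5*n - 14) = n - 7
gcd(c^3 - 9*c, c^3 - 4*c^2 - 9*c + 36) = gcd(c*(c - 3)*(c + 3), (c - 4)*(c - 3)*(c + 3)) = c^2 - 9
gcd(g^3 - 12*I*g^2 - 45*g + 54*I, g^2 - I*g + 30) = g - 6*I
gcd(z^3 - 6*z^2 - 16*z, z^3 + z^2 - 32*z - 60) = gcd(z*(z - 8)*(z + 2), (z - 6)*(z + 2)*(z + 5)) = z + 2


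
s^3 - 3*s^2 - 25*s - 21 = (s - 7)*(s + 1)*(s + 3)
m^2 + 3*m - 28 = (m - 4)*(m + 7)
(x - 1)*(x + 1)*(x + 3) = x^3 + 3*x^2 - x - 3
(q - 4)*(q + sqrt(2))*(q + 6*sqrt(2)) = q^3 - 4*q^2 + 7*sqrt(2)*q^2 - 28*sqrt(2)*q + 12*q - 48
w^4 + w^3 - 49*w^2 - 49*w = w*(w - 7)*(w + 1)*(w + 7)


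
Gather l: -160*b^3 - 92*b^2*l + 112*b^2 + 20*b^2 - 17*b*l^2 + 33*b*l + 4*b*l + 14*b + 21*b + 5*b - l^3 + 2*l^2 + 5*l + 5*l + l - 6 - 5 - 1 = -160*b^3 + 132*b^2 + 40*b - l^3 + l^2*(2 - 17*b) + l*(-92*b^2 + 37*b + 11) - 12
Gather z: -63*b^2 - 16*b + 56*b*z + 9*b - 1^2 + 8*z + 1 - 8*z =-63*b^2 + 56*b*z - 7*b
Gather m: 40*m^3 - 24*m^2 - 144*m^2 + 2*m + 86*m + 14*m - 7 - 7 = 40*m^3 - 168*m^2 + 102*m - 14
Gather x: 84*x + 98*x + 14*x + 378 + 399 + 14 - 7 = 196*x + 784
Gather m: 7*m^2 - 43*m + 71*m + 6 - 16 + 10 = 7*m^2 + 28*m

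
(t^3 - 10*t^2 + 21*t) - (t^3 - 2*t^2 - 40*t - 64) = -8*t^2 + 61*t + 64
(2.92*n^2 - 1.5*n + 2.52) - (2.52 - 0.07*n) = 2.92*n^2 - 1.43*n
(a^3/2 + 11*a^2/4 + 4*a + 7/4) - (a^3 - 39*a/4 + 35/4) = -a^3/2 + 11*a^2/4 + 55*a/4 - 7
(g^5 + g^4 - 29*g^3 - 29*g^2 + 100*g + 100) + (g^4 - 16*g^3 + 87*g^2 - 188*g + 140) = g^5 + 2*g^4 - 45*g^3 + 58*g^2 - 88*g + 240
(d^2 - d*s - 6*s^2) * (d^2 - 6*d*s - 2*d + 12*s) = d^4 - 7*d^3*s - 2*d^3 + 14*d^2*s + 36*d*s^3 - 72*s^3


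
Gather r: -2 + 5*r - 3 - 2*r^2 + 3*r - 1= -2*r^2 + 8*r - 6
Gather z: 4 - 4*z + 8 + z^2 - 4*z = z^2 - 8*z + 12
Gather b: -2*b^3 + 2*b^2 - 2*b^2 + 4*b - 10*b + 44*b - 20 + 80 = -2*b^3 + 38*b + 60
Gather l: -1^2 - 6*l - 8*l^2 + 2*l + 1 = -8*l^2 - 4*l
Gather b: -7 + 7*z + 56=7*z + 49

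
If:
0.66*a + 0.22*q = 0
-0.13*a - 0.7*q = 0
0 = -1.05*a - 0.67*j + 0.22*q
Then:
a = 0.00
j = 0.00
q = 0.00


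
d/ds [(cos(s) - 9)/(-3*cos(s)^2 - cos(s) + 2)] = (3*sin(s)^2 + 54*cos(s) + 4)*sin(s)/(3*cos(s)^2 + cos(s) - 2)^2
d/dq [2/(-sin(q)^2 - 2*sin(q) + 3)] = 4*(sin(q) + 1)*cos(q)/(sin(q)^2 + 2*sin(q) - 3)^2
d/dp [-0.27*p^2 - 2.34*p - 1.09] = -0.54*p - 2.34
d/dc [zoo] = 0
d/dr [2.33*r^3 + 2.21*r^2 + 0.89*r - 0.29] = 6.99*r^2 + 4.42*r + 0.89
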